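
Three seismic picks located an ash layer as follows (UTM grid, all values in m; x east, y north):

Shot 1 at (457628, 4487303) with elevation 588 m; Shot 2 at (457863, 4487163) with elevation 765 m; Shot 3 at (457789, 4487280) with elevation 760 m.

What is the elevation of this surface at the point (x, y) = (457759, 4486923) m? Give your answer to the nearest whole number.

477 m

Let the plane be z = a·x + b·y + c.
Shot 2−Shot 1: 235a − 140b = 177;  Shot 3−Shot 1: 161a − 23b = 172.
Solving gives a = 1.16772687, b = 0.69582725.
Then c = 588 − a·457628 − b·4487303 = −3656184.24.
At (457759, 4486923): z = 534537.5 + 3122123.3 − 3656184.24 = 476.6 m.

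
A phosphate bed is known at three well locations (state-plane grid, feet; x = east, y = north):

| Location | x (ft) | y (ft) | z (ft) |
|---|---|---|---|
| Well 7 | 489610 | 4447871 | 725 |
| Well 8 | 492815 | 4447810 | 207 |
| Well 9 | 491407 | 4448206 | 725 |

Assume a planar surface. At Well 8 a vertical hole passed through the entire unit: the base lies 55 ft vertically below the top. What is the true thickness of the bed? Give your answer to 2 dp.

42.94 ft

Two edge vectors: Well 7→Well 8 = (3205, -61, -518), Well 7→Well 9 = (1797, 335, 0).
Normal n = (Well 7→Well 8) × (Well 7→Well 9) = (173530, -930846, 1183292).
So ∂z/∂x = −n_x/n_z = −0.14665 and ∂z/∂y = −n_y/n_z = 0.78666.
|∇z| = √(a²+b²) = 0.80021, so dip δ = arctan(0.80021) = 38.67°.
True thickness = vertical thickness × cos δ = 55 × cos 38.67° = 42.94 ft.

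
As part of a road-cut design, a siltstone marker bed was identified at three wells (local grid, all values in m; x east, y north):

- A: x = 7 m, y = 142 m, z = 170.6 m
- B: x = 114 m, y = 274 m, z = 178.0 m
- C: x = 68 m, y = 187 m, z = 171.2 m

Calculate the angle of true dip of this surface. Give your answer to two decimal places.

8.14°

Let the plane be z = a·x + b·y + c.
B−A: 107a + 132b = 7.4;  C−A: 61a + 45b = 0.6.
Solving gives a = −0.07841, b = 0.11962.
Gradient magnitude |∇z| = √(a² + b²) = √(0.00615 + 0.01431) = 0.14302.
True dip = arctan(0.14302) = 8.14°, dipping toward SSE (azimuth ≈ 147°).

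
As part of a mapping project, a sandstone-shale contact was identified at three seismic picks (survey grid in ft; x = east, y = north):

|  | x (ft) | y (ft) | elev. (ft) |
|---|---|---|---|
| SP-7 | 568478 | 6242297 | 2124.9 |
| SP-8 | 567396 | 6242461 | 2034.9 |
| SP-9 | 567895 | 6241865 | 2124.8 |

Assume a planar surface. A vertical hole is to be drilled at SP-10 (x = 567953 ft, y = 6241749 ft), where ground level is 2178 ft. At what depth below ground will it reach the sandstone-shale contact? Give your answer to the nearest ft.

Two edge vectors: SP-7→SP-8 = (-1082, 164, -90), SP-7→SP-9 = (-583, -432, -0.1).
Normal n = (SP-7→SP-8) × (SP-7→SP-9) = (-38896.4, 52361.8, 563036).
So ∂z/∂x = −n_x/n_z = 0.06908333 and ∂z/∂y = −n_y/n_z = −0.09299903.
Intercept c from SP-7: 2124.9 − 39272.35 + 580527.55 = 543380.09.
At (567953, 6241749): z_contact = 39236.1 − 580476.6 + 543380.09 = 2139.6 ft.
Depth below ground = 2178 − 2139.6 = 38 ft.

38 ft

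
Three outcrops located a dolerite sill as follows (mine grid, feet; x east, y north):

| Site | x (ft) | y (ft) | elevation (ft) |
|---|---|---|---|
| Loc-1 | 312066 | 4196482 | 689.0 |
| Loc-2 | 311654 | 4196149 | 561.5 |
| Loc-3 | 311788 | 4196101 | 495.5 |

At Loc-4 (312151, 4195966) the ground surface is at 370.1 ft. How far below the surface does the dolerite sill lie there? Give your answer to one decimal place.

56.8 ft

Two edge vectors: Loc-1→Loc-2 = (-412, -333, -127.5), Loc-1→Loc-3 = (-278, -381, -193.5).
Normal n = (Loc-1→Loc-2) × (Loc-1→Loc-3) = (15858, -44277, 64398).
So ∂z/∂x = −n_x/n_z = −0.246249884 and ∂z/∂y = −n_y/n_z = 0.687552408.
Intercept c from Loc-1: 689 + 76846.22 − 2885301.31 = −2807766.09.
At (312151, 4195966): z_contact = −76867.15 + 2884946.53 − 2807766.09 = 313.29 ft.
Depth below ground = 370.1 − 313.29 = 56.8 ft.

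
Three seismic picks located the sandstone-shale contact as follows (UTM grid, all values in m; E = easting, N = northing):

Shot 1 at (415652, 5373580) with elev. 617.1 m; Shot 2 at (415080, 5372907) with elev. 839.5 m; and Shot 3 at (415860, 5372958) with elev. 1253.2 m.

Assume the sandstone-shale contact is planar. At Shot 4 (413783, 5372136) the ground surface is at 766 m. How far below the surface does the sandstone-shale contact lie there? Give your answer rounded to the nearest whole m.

47 m

Two edge vectors: Shot 1→Shot 2 = (-572, -673, 222.4), Shot 1→Shot 3 = (208, -622, 636.1).
Normal n = (Shot 1→Shot 2) × (Shot 1→Shot 3) = (-289762.5, 410108.4, 495768).
So ∂z/∂E = −n_x/n_z = 0.58447197 and ∂z/∂N = −n_y/n_z = −0.82721838.
Intercept c from Shot 1: 617.1 − 242936.94 + 4445124.12 = 4202804.28.
At (413783, 5372136): z_contact = 241844.6 − 4443929.6 + 4202804.28 = 719.2 m.
Depth below ground = 766 − 719.2 = 47 m.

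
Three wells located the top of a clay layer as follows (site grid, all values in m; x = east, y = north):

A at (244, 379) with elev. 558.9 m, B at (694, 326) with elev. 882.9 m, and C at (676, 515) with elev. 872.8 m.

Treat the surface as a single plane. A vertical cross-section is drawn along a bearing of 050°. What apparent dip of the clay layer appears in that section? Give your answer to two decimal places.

29.37°

Two edge vectors: A→B = (450, -53, 324), A→C = (432, 136, 313.9).
Normal n = (A→B) × (A→C) = (-60700.7, -1287, 84096).
So ∂z/∂x = −n_x/n_z = 0.72180 and ∂z/∂y = −n_y/n_z = 0.01530.
Unit vector along 050° is (sin 50°, cos 50°) = (0.7660, 0.6428).
Slope in that direction = a·(0.7660) + b·(0.6428) = 0.56277.
Apparent dip = arctan|0.56277| = 29.37° (true dip is 35.8°, so apparent ≤ true as expected).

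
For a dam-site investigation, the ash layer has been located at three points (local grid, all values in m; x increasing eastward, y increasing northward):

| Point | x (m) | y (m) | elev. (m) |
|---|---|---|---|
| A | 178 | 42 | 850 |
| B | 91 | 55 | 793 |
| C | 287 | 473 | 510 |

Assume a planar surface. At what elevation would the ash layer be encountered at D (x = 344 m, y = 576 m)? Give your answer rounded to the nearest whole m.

445 m

Let the plane be z = a·x + b·y + c.
B−A: −87a + 13b = −57;  C−A: 109a + 431b = −340.
Solving gives a = 0.51773, b = −0.91980.
Then c = 850 − a·178 − b·42 = 796.48.
At (344, 576): z = 178.1 − 529.8 + 796.48 = 444.8 m.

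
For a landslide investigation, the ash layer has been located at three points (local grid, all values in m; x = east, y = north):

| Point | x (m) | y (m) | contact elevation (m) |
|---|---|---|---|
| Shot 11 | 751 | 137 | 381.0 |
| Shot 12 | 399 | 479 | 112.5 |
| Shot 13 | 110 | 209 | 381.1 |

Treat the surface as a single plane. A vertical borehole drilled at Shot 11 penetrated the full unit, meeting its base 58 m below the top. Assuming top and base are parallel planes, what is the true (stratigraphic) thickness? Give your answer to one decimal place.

Two edge vectors: Shot 11→Shot 12 = (-352, 342, -268.5), Shot 11→Shot 13 = (-641, 72, 0.1).
Normal n = (Shot 11→Shot 12) × (Shot 11→Shot 13) = (19366.2, 172143.7, 193878).
So ∂z/∂x = −n_x/n_z = −0.09989 and ∂z/∂y = −n_y/n_z = −0.88790.
|∇z| = √(a²+b²) = 0.89350, so dip δ = arctan(0.89350) = 41.78°.
True thickness = vertical thickness × cos δ = 58 × cos 41.78° = 43.3 m.

43.3 m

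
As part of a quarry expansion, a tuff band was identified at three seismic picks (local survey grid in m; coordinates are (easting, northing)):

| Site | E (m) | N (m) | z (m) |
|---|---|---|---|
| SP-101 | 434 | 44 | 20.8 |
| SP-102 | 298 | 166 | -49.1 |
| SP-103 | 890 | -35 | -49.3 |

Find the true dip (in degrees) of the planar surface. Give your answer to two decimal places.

Two edge vectors: SP-101→SP-102 = (-136, 122, -69.9), SP-101→SP-103 = (456, -79, -70.1).
Normal n = (SP-101→SP-102) × (SP-101→SP-103) = (-14074.3, -41408, -44888).
So ∂z/∂E = −n_x/n_z = −0.31354 and ∂z/∂N = −n_y/n_z = −0.92247.
Gradient magnitude |∇z| = √(a² + b²) = √(0.09831 + 0.85096) = 0.97430.
True dip = arctan(0.97430) = 44.25°, dipping toward NNE (azimuth ≈ 019°).

44.25°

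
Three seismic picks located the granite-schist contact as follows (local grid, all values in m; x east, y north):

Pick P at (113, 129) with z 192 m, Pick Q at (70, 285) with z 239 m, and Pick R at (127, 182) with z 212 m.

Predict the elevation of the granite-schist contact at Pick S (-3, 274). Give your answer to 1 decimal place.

225.0 m

Let the plane be z = a·x + b·y + c.
Pick Q−Pick P: −43a + 156b = 47;  Pick R−Pick P: 14a + 53b = 20.
Solving gives a = 0.14094, b = 0.34013.
Then c = 192 − a·113 − b·129 = 132.20.
At (-3, 274): z = −0.4 + 93.2 + 132.20 = 225.0 m.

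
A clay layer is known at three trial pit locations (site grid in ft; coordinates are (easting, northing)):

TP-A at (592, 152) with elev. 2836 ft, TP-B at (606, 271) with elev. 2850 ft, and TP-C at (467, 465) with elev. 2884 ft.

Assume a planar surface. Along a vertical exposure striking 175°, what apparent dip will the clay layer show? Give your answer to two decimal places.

7.48°

Two edge vectors: TP-A→TP-B = (14, 119, 14), TP-A→TP-C = (-125, 313, 48).
Normal n = (TP-A→TP-B) × (TP-A→TP-C) = (1330, -2422, 19257).
So ∂z/∂E = −n_x/n_z = −0.06907 and ∂z/∂N = −n_y/n_z = 0.12577.
Unit vector along 175° is (sin 175°, cos 175°) = (0.0872, -0.9962).
Slope in that direction = a·(0.0872) + b·(-0.9962) = −0.13131.
Apparent dip = arctan|0.13131| = 7.48° (true dip is 8.2°, so apparent ≤ true as expected).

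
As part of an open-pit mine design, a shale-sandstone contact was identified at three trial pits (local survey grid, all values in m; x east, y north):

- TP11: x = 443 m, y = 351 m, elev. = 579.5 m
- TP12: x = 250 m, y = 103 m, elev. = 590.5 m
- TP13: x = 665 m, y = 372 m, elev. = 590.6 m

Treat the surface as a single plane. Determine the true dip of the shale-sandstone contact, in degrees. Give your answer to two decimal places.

6.12°

Let the plane be z = a·x + b·y + c.
TP12−TP11: −193a − 248b = 11;  TP13−TP11: 222a + 21b = 11.1.
Solving gives a = 0.05850, b = −0.08988.
Gradient magnitude |∇z| = √(a² + b²) = √(0.00342 + 0.00808) = 0.10724.
True dip = arctan(0.10724) = 6.12°, dipping toward NNW (azimuth ≈ 327°).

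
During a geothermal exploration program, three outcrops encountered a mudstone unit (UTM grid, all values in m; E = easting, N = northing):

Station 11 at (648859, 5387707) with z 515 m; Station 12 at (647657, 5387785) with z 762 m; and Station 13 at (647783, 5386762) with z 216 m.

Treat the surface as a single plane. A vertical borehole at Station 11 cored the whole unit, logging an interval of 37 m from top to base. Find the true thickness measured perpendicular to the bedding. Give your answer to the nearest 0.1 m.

Let the plane be z = a·E + b·N + c.
Station 12−Station 11: −1202a + 78b = 247;  Station 13−Station 11: −1076a − 945b = −299.
Solving gives a = −0.17223, b = 0.51251.
|∇z| = √(a²+b²) = 0.54068, so dip δ = arctan(0.54068) = 28.40°.
True thickness = vertical thickness × cos δ = 37 × cos 28.40° = 32.5 m.

32.5 m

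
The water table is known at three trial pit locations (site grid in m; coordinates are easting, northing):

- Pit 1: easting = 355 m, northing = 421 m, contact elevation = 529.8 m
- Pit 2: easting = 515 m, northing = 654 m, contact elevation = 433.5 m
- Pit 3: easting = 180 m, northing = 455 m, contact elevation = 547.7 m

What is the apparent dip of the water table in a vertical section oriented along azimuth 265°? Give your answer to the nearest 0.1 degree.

Two edge vectors: Pit 1→Pit 2 = (160, 233, -96.3), Pit 1→Pit 3 = (-175, 34, 17.9).
Normal n = (Pit 1→Pit 2) × (Pit 1→Pit 3) = (7444.9, 13988.5, 46215).
So ∂z/∂easting = −n_x/n_z = −0.16109 and ∂z/∂northing = −n_y/n_z = −0.30268.
Unit vector along 265° is (sin 265°, cos 265°) = (-0.9962, -0.0872).
Slope in that direction = a·(-0.9962) + b·(-0.0872) = 0.18686.
Apparent dip = arctan|0.18686| = 10.6° (true dip is 18.9°, so apparent ≤ true as expected).

10.6°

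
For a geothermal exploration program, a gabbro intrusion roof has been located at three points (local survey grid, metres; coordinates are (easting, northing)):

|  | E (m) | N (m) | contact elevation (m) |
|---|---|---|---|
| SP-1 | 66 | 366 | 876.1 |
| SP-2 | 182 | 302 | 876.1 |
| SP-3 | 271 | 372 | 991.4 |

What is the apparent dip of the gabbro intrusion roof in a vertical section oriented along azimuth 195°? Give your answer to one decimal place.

47.0°

Two edge vectors: SP-1→SP-2 = (116, -64, 0), SP-1→SP-3 = (205, 6, 115.3).
Normal n = (SP-1→SP-2) × (SP-1→SP-3) = (-7379.2, -13374.8, 13816).
So ∂z/∂E = −n_x/n_z = 0.53411 and ∂z/∂N = −n_y/n_z = 0.96807.
Unit vector along 195° is (sin 195°, cos 195°) = (-0.2588, -0.9659).
Slope in that direction = a·(-0.2588) + b·(-0.9659) = −1.07332.
Apparent dip = arctan|1.07332| = 47.0° (true dip is 47.9°, so apparent ≤ true as expected).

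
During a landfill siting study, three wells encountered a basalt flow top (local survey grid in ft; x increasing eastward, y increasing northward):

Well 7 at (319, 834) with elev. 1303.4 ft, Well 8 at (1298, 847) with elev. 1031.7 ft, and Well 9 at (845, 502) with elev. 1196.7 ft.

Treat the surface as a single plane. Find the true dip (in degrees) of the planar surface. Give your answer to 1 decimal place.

16.7°

Let the plane be z = a·x + b·y + c.
Well 8−Well 7: 979a + 13b = −271.7;  Well 9−Well 7: 526a − 332b = −106.7.
Solving gives a = −0.27599, b = −0.11587.
Gradient magnitude |∇z| = √(a² + b²) = √(0.07617 + 0.01343) = 0.29933.
True dip = arctan(0.29933) = 16.7°, dipping toward ENE (azimuth ≈ 067°).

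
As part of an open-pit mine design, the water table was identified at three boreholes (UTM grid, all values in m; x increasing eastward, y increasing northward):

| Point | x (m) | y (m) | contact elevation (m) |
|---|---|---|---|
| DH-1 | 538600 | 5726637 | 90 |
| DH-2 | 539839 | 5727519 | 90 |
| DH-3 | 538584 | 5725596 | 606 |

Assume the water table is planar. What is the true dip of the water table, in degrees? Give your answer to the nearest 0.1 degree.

Two edge vectors: DH-1→DH-2 = (1239, 882, 0), DH-1→DH-3 = (-16, -1041, 516).
Normal n = (DH-1→DH-2) × (DH-1→DH-3) = (455112, -639324, -1275687).
So ∂z/∂x = −n_x/n_z = 0.35676 and ∂z/∂y = −n_y/n_z = −0.50116.
Gradient magnitude |∇z| = √(a² + b²) = √(0.12728 + 0.25116) = 0.61517.
True dip = arctan(0.61517) = 31.6°, dipping toward NW (azimuth ≈ 325°).

31.6°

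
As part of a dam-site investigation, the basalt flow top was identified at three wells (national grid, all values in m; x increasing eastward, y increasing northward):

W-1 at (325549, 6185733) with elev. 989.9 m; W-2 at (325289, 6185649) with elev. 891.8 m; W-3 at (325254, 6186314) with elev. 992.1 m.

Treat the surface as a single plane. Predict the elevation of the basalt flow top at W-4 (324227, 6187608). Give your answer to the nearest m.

Two edge vectors: W-1→W-2 = (-260, -84, -98.1), W-1→W-3 = (-295, 581, 2.2).
Normal n = (W-1→W-2) × (W-1→W-3) = (56811.3, 29511.5, -175840).
So ∂z/∂x = −n_x/n_z = 0.32308519 and ∂z/∂y = −n_y/n_z = 0.16783155.
Intercept c from W-1: 989.9 − 105180.06 − 1038161.17 = −1142351.33.
At (324227, 6187608): z = 104752.9 + 1038475.9 − 1142351.33 = 877.5 m.

877 m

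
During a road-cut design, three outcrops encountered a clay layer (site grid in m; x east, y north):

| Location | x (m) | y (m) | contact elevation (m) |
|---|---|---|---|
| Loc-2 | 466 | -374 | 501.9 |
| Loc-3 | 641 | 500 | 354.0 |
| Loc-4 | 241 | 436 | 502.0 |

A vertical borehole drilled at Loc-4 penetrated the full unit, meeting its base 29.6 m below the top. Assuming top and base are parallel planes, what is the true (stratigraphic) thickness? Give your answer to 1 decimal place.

27.8 m

Two edge vectors: Loc-2→Loc-3 = (175, 874, -147.9), Loc-2→Loc-4 = (-225, 810, 0.1).
Normal n = (Loc-2→Loc-3) × (Loc-2→Loc-4) = (119886.4, 33260, 338400).
So ∂z/∂x = −n_x/n_z = −0.35427 and ∂z/∂y = −n_y/n_z = −0.09829.
|∇z| = √(a²+b²) = 0.36766, so dip δ = arctan(0.36766) = 20.19°.
True thickness = vertical thickness × cos δ = 29.6 × cos 20.19° = 27.8 m.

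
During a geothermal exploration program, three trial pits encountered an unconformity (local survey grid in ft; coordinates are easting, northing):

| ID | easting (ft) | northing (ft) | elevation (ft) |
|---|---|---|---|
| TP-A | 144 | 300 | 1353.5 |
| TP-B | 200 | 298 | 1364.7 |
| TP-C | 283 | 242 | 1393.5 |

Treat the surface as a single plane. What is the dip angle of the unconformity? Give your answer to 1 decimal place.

16.7°

Let the plane be z = a·easting + b·northing + c.
TP-B−TP-A: 56a − 2b = 11.2;  TP-C−TP-A: 139a − 58b = 40.
Solving gives a = 0.19178, b = −0.23003.
Gradient magnitude |∇z| = √(a² + b²) = √(0.03678 + 0.05292) = 0.29949.
True dip = arctan(0.29949) = 16.7°, dipping toward NW (azimuth ≈ 320°).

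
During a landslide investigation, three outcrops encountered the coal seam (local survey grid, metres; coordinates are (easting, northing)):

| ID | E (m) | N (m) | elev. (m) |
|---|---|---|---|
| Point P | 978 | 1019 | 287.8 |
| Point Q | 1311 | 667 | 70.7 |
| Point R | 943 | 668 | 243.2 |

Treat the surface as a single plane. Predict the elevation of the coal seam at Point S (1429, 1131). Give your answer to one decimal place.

96.1 m

Let the plane be z = a·E + b·N + c.
Point Q−Point P: 333a − 352b = −217.1;  Point R−Point P: −35a − 351b = −44.6.
Solving gives a = −0.468278, b = 0.173760.
Then c = 287.8 − a·978 − b·1019 = 568.71.
At (1429, 1131): z = −669.2 + 196.5 + 568.71 = 96.1 m.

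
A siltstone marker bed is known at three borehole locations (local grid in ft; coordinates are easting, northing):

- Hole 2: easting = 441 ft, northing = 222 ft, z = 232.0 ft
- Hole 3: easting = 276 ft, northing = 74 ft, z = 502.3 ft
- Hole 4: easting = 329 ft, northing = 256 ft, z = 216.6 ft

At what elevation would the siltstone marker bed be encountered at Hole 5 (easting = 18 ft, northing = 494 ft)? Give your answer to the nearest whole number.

Two edge vectors: Hole 2→Hole 3 = (-165, -148, 270.3), Hole 2→Hole 4 = (-112, 34, -15.4).
Normal n = (Hole 2→Hole 3) × (Hole 2→Hole 4) = (-6911, -32814.6, -22186).
So ∂z/∂easting = −n_x/n_z = −0.31150 and ∂z/∂northing = −n_y/n_z = −1.47907.
Intercept c from Hole 2: 232 + 137.37 + 328.35 = 697.73.
At (18, 494): z = −5.6 − 730.7 + 697.73 = -38.5 ft.

-39 ft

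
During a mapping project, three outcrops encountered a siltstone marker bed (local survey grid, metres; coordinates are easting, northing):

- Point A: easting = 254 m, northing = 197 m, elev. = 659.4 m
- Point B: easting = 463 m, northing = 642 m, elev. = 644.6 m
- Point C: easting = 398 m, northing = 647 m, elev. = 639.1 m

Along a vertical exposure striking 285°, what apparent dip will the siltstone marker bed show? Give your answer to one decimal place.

Let the plane be z = a·easting + b·northing + c.
Point B−Point A: 209a + 445b = −14.8;  Point C−Point A: 144a + 450b = −20.3.
Solving gives a = 0.07920, b = −0.07045.
Unit vector along 285° is (sin 285°, cos 285°) = (-0.9659, 0.2588).
Slope in that direction = a·(-0.9659) + b·(0.2588) = −0.09473.
Apparent dip = arctan|0.09473| = 5.4° (true dip is 6.1°, so apparent ≤ true as expected).

5.4°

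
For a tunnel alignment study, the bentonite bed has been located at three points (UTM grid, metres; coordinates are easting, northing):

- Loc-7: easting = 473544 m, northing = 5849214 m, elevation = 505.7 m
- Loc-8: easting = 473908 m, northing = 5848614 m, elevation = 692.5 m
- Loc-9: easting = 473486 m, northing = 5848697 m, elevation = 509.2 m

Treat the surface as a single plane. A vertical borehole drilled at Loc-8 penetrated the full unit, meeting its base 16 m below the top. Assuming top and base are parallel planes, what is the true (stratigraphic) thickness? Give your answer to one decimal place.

Two edge vectors: Loc-7→Loc-8 = (364, -600, 186.8), Loc-7→Loc-9 = (-58, -517, 3.5).
Normal n = (Loc-7→Loc-8) × (Loc-7→Loc-9) = (94475.6, -12108.4, -222988).
So ∂z/∂easting = −n_x/n_z = 0.42368 and ∂z/∂northing = −n_y/n_z = −0.05430.
|∇z| = √(a²+b²) = 0.42715, so dip δ = arctan(0.42715) = 23.13°.
True thickness = vertical thickness × cos δ = 16 × cos 23.13° = 14.7 m.

14.7 m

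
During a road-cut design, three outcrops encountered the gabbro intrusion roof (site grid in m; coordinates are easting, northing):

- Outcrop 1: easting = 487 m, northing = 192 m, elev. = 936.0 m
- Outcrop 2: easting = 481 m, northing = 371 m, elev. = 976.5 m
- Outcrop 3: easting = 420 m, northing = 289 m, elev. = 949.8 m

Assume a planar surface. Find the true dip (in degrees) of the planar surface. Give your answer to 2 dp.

14.77°

Two edge vectors: Outcrop 1→Outcrop 2 = (-6, 179, 40.5), Outcrop 1→Outcrop 3 = (-67, 97, 13.8).
Normal n = (Outcrop 1→Outcrop 2) × (Outcrop 1→Outcrop 3) = (-1458.3, -2630.7, 11411).
So ∂z/∂easting = −n_x/n_z = 0.12780 and ∂z/∂northing = −n_y/n_z = 0.23054.
Gradient magnitude |∇z| = √(a² + b²) = √(0.01633 + 0.05315) = 0.26359.
True dip = arctan(0.26359) = 14.77°, dipping toward SSW (azimuth ≈ 209°).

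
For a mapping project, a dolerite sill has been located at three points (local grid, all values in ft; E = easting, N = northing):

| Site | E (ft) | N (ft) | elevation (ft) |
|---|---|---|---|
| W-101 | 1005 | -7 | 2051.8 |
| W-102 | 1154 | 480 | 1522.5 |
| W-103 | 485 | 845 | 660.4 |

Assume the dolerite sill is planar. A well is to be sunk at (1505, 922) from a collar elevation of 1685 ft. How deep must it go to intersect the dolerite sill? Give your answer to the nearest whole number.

Two edge vectors: W-101→W-102 = (149, 487, -529.3), W-101→W-103 = (-520, 852, -1391.4).
Normal n = (W-101→W-102) × (W-101→W-103) = (-226648.2, 482554.6, 380188).
So ∂z/∂E = −n_x/n_z = 0.59615 and ∂z/∂N = −n_y/n_z = −1.26925.
Intercept c from W-101: 2051.8 − 599.13 − 8.88 = 1443.79.
At (1505, 922): z_contact = 897.2 − 1170.3 + 1443.79 = 1170.7 ft.
Depth below ground = 1685 − 1170.7 = 514 ft.

514 ft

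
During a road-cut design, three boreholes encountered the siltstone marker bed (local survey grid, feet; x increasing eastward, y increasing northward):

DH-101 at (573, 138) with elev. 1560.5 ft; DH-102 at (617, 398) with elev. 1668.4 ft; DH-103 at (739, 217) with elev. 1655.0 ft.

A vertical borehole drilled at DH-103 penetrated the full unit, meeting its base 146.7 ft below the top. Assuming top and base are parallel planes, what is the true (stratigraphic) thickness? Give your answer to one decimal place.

Let the plane be z = a·x + b·y + c.
DH-102−DH-101: 44a + 260b = 107.9;  DH-103−DH-101: 166a + 79b = 94.5.
Solving gives a = 0.40434, b = 0.34657.
|∇z| = √(a²+b²) = 0.53255, so dip δ = arctan(0.53255) = 28.04°.
True thickness = vertical thickness × cos δ = 146.7 × cos 28.04° = 129.5 ft.

129.5 ft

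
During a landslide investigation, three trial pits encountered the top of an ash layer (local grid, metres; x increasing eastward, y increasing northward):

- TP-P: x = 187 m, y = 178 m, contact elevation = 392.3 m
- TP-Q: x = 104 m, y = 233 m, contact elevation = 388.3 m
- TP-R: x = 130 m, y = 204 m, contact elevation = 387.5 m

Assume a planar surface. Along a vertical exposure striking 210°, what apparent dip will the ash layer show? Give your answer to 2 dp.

Let the plane be z = a·x + b·y + c.
TP-Q−TP-P: −83a + 55b = −4;  TP-R−TP-P: −57a + 26b = −4.8.
Solving gives a = 0.16377, b = 0.17441.
Unit vector along 210° is (sin 210°, cos 210°) = (-0.5000, -0.8660).
Slope in that direction = a·(-0.5000) + b·(-0.8660) = −0.23293.
Apparent dip = arctan|0.23293| = 13.11° (true dip is 13.5°, so apparent ≤ true as expected).

13.11°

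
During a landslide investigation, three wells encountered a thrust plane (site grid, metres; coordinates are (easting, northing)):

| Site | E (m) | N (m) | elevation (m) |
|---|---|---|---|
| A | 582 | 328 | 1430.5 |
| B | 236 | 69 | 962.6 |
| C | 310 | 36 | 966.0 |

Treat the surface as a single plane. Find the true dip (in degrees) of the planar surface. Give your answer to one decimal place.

Two edge vectors: A→B = (-346, -259, -467.9), A→C = (-272, -292, -464.5).
Normal n = (A→B) × (A→C) = (-16321.3, -33448.2, 30584).
So ∂z/∂E = −n_x/n_z = 0.53365 and ∂z/∂N = −n_y/n_z = 1.09365.
Gradient magnitude |∇z| = √(a² + b²) = √(0.28479 + 1.19607) = 1.21691.
True dip = arctan(1.21691) = 50.6°, dipping toward SSW (azimuth ≈ 206°).

50.6°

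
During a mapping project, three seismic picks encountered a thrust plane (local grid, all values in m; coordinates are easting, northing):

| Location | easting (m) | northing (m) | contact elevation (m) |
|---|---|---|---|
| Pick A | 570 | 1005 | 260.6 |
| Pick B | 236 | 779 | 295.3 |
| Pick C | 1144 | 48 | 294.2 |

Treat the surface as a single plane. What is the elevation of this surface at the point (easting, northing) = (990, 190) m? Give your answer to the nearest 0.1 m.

293.1 m

Let the plane be z = a·easting + b·northing + c.
Pick B−Pick A: −334a − 226b = 34.7;  Pick C−Pick A: 574a − 957b = 33.6.
Solving gives a = −0.057001, b = −0.069299.
Then c = 260.6 − a·570 − b·1005 = 362.74.
At (990, 190): z = −56.4 − 13.2 + 362.74 = 293.1 m.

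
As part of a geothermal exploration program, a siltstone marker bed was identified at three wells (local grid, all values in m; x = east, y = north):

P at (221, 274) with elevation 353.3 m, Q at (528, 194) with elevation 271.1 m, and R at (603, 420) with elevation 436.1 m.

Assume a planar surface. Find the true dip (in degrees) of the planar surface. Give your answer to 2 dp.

37.13°

Let the plane be z = a·x + b·y + c.
Q−P: 307a − 80b = −82.2;  R−P: 382a + 146b = 82.8.
Solving gives a = −0.07133, b = 0.75376.
Gradient magnitude |∇z| = √(a² + b²) = √(0.00509 + 0.56816) = 0.75713.
True dip = arctan(0.75713) = 37.13°, dipping toward S (azimuth ≈ 175°).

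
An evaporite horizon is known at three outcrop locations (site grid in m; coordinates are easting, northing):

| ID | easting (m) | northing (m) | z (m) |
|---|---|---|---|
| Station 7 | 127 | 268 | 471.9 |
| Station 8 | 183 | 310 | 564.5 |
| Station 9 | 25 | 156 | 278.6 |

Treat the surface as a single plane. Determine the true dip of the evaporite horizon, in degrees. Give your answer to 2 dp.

Two edge vectors: Station 7→Station 8 = (56, 42, 92.6), Station 7→Station 9 = (-102, -112, -193.3).
Normal n = (Station 7→Station 8) × (Station 7→Station 9) = (2252.6, 1379.6, -1988).
So ∂z/∂easting = −n_x/n_z = 1.13310 and ∂z/∂northing = −n_y/n_z = 0.69396.
Gradient magnitude |∇z| = √(a² + b²) = √(1.28391 + 0.48159) = 1.32872.
True dip = arctan(1.32872) = 53.03°, dipping toward WSW (azimuth ≈ 239°).

53.03°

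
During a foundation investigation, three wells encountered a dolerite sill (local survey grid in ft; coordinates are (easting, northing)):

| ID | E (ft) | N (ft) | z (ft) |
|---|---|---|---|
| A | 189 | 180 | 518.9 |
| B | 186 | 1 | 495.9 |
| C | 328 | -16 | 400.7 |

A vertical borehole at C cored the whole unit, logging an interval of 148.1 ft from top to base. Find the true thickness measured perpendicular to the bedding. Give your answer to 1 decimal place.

123.1 ft

Two edge vectors: A→B = (-3, -179, -23), A→C = (139, -196, -118.2).
Normal n = (A→B) × (A→C) = (16649.8, -3551.6, 25469).
So ∂z/∂E = −n_x/n_z = −0.65373 and ∂z/∂N = −n_y/n_z = 0.13945.
|∇z| = √(a²+b²) = 0.66844, so dip δ = arctan(0.66844) = 33.76°.
True thickness = vertical thickness × cos δ = 148.1 × cos 33.76° = 123.1 ft.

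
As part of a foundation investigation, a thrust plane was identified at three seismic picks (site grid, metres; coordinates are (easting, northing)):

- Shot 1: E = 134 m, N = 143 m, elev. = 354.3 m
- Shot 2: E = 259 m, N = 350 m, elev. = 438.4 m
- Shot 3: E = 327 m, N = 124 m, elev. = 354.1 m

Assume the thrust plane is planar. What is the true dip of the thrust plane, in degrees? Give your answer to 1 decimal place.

21.1°

Two edge vectors: Shot 1→Shot 2 = (125, 207, 84.1), Shot 1→Shot 3 = (193, -19, -0.2).
Normal n = (Shot 1→Shot 2) × (Shot 1→Shot 3) = (1556.5, 16256.3, -42326).
So ∂z/∂E = −n_x/n_z = 0.03677 and ∂z/∂N = −n_y/n_z = 0.38407.
Gradient magnitude |∇z| = √(a² + b²) = √(0.00135 + 0.14751) = 0.38583.
True dip = arctan(0.38583) = 21.1°, dipping toward S (azimuth ≈ 185°).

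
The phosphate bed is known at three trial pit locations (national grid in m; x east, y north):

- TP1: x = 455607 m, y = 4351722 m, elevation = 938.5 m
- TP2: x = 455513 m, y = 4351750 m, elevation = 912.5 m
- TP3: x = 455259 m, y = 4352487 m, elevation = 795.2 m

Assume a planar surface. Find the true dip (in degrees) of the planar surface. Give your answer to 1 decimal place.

Two edge vectors: TP1→TP2 = (-94, 28, -26), TP1→TP3 = (-348, 765, -143.3).
Normal n = (TP1→TP2) × (TP1→TP3) = (15877.6, -4422.2, -62166).
So ∂z/∂x = −n_x/n_z = 0.25541 and ∂z/∂y = −n_y/n_z = −0.07114.
Gradient magnitude |∇z| = √(a² + b²) = √(0.06523 + 0.00506) = 0.26513.
True dip = arctan(0.26513) = 14.8°, dipping toward WNW (azimuth ≈ 286°).

14.8°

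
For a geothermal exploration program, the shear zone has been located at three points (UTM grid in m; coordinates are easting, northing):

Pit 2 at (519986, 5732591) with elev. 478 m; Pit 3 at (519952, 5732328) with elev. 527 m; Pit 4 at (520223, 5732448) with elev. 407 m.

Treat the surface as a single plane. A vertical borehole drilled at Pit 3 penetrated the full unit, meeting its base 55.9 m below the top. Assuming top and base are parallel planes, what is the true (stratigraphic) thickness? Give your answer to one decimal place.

51.8 m

Let the plane be z = a·easting + b·northing + c.
Pit 3−Pit 2: −34a − 263b = 49;  Pit 4−Pit 2: 237a − 143b = −71.
Solving gives a = −0.38218, b = −0.13690.
|∇z| = √(a²+b²) = 0.40596, so dip δ = arctan(0.40596) = 22.10°.
True thickness = vertical thickness × cos δ = 55.9 × cos 22.10° = 51.8 m.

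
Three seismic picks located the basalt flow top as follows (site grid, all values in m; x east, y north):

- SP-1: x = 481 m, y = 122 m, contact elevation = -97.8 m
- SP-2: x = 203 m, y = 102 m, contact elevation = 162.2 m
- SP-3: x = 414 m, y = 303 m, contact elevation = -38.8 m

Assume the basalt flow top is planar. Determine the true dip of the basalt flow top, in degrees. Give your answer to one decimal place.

Let the plane be z = a·x + b·y + c.
SP-2−SP-1: −278a − 20b = 260;  SP-3−SP-1: −67a + 181b = 59.
Solving gives a = −0.93383, b = −0.01971.
Gradient magnitude |∇z| = √(a² + b²) = √(0.87205 + 0.00039) = 0.93404.
True dip = arctan(0.93404) = 43.0°, dipping toward E (azimuth ≈ 089°).

43.0°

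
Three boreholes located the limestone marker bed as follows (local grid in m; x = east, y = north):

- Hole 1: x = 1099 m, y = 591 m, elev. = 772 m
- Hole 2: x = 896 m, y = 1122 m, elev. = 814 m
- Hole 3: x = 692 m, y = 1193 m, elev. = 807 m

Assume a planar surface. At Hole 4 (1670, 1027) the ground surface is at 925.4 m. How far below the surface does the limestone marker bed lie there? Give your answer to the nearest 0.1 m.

Two edge vectors: Hole 1→Hole 2 = (-203, 531, 42), Hole 1→Hole 3 = (-407, 602, 35).
Normal n = (Hole 1→Hole 2) × (Hole 1→Hole 3) = (-6699, -9989, 93911).
So ∂z/∂x = −n_x/n_z = 0.071333 and ∂z/∂y = −n_y/n_z = 0.106367.
Intercept c from Hole 1: 772 − 78.40 − 62.86 = 630.74.
At (1670, 1027): z_contact = 119.13 + 109.24 + 630.74 = 859.11 m.
Depth below ground = 925.4 − 859.11 = 66.3 m.

66.3 m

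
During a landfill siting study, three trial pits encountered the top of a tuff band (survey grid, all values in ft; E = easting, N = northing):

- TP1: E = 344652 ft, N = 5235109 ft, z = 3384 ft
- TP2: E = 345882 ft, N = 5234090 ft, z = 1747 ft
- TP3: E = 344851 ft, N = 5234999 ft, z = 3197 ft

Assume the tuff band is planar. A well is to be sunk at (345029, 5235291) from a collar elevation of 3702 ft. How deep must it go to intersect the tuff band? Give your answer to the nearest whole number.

Two edge vectors: TP1→TP2 = (1230, -1019, -1637), TP1→TP3 = (199, -110, -187).
Normal n = (TP1→TP2) × (TP1→TP3) = (10483, -95753, 67481).
So ∂z/∂E = −n_x/n_z = −0.15534743 and ∂z/∂N = −n_y/n_z = 1.41896237.
Intercept c from TP1: 3384 + 53540.80 − 7428422.70 = −7371497.90.
At (345029, 5235291): z_contact = −53599.4 + 7428680.9 − 7371497.90 = 3583.7 ft.
Depth below ground = 3702 − 3583.7 = 118 ft.

118 ft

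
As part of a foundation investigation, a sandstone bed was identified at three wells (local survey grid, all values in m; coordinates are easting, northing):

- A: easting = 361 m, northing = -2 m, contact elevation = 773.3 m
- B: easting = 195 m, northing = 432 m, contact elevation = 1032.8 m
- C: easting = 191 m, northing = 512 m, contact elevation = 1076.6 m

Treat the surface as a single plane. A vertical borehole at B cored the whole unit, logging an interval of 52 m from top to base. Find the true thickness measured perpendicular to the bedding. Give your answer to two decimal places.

Two edge vectors: A→B = (-166, 434, 259.5), A→C = (-170, 514, 303.3).
Normal n = (A→B) × (A→C) = (-1750.8, 6232.8, -11544).
So ∂z/∂easting = −n_x/n_z = −0.15166 and ∂z/∂northing = −n_y/n_z = 0.53992.
|∇z| = √(a²+b²) = 0.56081, so dip δ = arctan(0.56081) = 29.28°.
True thickness = vertical thickness × cos δ = 52 × cos 29.28° = 45.35 m.

45.35 m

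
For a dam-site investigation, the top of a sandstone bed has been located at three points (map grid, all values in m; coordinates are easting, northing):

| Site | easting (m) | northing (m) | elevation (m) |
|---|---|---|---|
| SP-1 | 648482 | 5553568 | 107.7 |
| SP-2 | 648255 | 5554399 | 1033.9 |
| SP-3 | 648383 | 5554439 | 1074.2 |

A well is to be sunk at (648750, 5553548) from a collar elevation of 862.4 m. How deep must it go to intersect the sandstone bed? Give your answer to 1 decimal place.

785.1 m

Two edge vectors: SP-1→SP-2 = (-227, 831, 926.2), SP-1→SP-3 = (-99, 871, 966.5).
Normal n = (SP-1→SP-2) × (SP-1→SP-3) = (-3558.7, 127701.7, -115448).
So ∂z/∂easting = −n_x/n_z = −0.030825133 and ∂z/∂northing = −n_y/n_z = 1.106140427.
Intercept c from SP-1: 107.7 + 19989.54 − 6143026.08 = −6122928.83.
At (648750, 5553548): z_contact = −19997.81 + 6143003.96 − 6122928.83 = 77.32 m.
Depth below ground = 862.4 − 77.32 = 785.1 m.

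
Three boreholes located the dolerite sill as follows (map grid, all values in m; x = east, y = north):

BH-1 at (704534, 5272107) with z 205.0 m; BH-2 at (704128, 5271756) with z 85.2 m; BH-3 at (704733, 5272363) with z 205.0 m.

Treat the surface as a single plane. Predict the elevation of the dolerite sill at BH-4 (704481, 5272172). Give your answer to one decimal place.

Let the plane be z = a·x + b·y + c.
BH-2−BH-1: −406a − 351b = −119.8;  BH-3−BH-1: 199a + 256b = 0.
Solving gives a = 0.899721301, b = −0.699392730.
Then c = 205 − a·704534 − b·5272107 = 3053594.06.
At (704481, 5272172): z = 633836.6 − 3687318.8 + 3053594.06 = 111.9 m.

111.9 m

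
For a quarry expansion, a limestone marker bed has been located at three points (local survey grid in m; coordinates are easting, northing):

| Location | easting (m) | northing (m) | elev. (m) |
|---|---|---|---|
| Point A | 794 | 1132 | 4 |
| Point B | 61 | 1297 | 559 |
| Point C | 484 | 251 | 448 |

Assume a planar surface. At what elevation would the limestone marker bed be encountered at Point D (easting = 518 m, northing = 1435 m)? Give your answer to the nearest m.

Two edge vectors: Point A→Point B = (-733, 165, 555), Point A→Point C = (-310, -881, 444).
Normal n = (Point A→Point B) × (Point A→Point C) = (562215, 153402, 696923).
So ∂z/∂easting = −n_x/n_z = −0.80671 and ∂z/∂northing = −n_y/n_z = −0.22011.
Intercept c from Point A: 4 + 640.53 + 249.17 = 893.70.
At (518, 1435): z = −417.9 − 315.9 + 893.70 = 160.0 m.

160 m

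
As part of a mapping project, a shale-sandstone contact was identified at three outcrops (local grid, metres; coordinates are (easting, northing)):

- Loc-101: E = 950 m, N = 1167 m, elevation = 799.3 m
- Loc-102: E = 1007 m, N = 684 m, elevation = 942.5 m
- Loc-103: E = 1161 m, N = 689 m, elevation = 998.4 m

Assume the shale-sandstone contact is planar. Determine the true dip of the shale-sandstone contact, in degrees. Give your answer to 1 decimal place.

Let the plane be z = a·E + b·N + c.
Loc-102−Loc-101: 57a − 483b = 143.2;  Loc-103−Loc-101: 211a − 478b = 199.1.
Solving gives a = 0.37119, b = −0.25268.
Gradient magnitude |∇z| = √(a² + b²) = √(0.13778 + 0.06384) = 0.44903.
True dip = arctan(0.44903) = 24.2°, dipping toward NW (azimuth ≈ 304°).

24.2°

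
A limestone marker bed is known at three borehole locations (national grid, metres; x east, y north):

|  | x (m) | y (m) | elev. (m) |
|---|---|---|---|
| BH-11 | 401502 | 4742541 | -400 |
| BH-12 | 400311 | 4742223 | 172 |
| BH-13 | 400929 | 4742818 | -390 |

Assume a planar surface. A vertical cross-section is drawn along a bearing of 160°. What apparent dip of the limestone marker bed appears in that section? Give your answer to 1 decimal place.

Let the plane be z = a·x + b·y + c.
BH-12−BH-11: −1191a − 318b = 572;  BH-13−BH-11: −573a + 277b = 10.
Solving gives a = −0.31560, b = −0.61674.
Unit vector along 160° is (sin 160°, cos 160°) = (0.3420, -0.9397).
Slope in that direction = a·(0.3420) + b·(-0.9397) = 0.47161.
Apparent dip = arctan|0.47161| = 25.2° (true dip is 34.7°, so apparent ≤ true as expected).

25.2°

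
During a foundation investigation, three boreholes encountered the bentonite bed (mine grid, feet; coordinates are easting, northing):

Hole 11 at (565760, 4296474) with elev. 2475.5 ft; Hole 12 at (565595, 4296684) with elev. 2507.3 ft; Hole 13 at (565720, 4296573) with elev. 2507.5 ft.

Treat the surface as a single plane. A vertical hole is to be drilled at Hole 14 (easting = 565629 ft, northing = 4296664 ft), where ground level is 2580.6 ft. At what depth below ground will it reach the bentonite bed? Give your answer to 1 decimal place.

68.1 ft

Two edge vectors: Hole 11→Hole 12 = (-165, 210, 31.8), Hole 11→Hole 13 = (-40, 99, 32).
Normal n = (Hole 11→Hole 12) × (Hole 11→Hole 13) = (3571.8, 4008, -7935).
So ∂z/∂easting = −n_x/n_z = 0.450132325 and ∂z/∂northing = −n_y/n_z = 0.505103970.
Intercept c from Hole 11: 2475.5 − 254666.86 − 2170166.07 = −2422357.44.
At (565629, 4296664): z_contact = 254607.90 + 2170262.04 − 2422357.44 = 2512.50 ft.
Depth below ground = 2580.6 − 2512.50 = 68.1 ft.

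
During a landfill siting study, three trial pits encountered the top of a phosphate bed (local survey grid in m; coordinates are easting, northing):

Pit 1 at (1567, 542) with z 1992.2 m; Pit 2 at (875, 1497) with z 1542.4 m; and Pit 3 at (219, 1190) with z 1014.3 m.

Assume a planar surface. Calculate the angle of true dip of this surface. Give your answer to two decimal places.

Let the plane be z = a·easting + b·northing + c.
Pit 2−Pit 1: −692a + 955b = −449.8;  Pit 3−Pit 1: −1348a + 648b = −977.9.
Solving gives a = 0.76577, b = 0.08389.
Gradient magnitude |∇z| = √(a² + b²) = √(0.58641 + 0.00704) = 0.77035.
True dip = arctan(0.77035) = 37.61°, dipping toward W (azimuth ≈ 264°).

37.61°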